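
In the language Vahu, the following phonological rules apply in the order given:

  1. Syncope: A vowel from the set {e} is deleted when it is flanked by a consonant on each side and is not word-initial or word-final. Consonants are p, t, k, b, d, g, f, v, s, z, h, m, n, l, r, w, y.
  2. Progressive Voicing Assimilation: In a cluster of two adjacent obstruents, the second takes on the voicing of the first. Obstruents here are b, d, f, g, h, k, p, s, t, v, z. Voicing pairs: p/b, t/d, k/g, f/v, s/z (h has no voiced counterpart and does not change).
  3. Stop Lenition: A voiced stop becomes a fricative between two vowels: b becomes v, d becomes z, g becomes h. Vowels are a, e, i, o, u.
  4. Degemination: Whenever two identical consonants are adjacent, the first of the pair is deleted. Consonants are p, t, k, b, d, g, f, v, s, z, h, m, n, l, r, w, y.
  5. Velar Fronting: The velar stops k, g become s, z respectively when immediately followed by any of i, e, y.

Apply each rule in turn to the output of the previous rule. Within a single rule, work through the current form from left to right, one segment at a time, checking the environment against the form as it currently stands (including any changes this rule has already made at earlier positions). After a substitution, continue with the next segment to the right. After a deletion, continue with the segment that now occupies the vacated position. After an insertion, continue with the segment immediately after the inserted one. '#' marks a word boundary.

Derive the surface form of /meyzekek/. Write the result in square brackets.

[myzg]

1 Syncope: [meyzekek] → [myzkk]
2 Progressive Voicing Assimilation: [myzkk] → [myzgg]
3 Stop Lenition: no change — [myzgg]
4 Degemination: [myzgg] → [myzg]
5 Velar Fronting: no change — [myzg]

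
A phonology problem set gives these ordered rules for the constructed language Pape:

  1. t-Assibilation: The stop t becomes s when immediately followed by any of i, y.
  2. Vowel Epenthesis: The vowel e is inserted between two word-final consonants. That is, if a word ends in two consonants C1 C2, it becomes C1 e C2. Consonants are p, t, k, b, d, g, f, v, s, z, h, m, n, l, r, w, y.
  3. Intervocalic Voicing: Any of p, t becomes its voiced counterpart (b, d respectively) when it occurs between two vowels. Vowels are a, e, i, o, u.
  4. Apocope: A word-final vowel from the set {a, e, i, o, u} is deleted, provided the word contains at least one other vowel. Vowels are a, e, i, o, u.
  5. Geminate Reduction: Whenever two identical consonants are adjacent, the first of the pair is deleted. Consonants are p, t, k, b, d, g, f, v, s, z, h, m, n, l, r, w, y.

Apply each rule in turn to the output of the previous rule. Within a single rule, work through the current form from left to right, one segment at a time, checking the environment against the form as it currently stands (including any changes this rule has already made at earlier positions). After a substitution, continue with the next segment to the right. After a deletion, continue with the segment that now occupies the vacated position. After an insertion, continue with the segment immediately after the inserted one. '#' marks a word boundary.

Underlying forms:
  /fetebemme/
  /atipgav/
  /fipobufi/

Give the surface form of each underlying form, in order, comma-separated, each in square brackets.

/fetebemme/:
  1 t-Assibilation: no change — [fetebemme]
  2 Vowel Epenthesis: no change — [fetebemme]
  3 Intervocalic Voicing: [fetebemme] → [fedebemme]
  4 Apocope: [fedebemme] → [fedebemm]
  5 Geminate Reduction: [fedebemm] → [fedebem]
/atipgav/:
  1 t-Assibilation: [atipgav] → [asipgav]
  2 Vowel Epenthesis: no change — [asipgav]
  3 Intervocalic Voicing: no change — [asipgav]
  4 Apocope: no change — [asipgav]
  5 Geminate Reduction: no change — [asipgav]
/fipobufi/:
  1 t-Assibilation: no change — [fipobufi]
  2 Vowel Epenthesis: no change — [fipobufi]
  3 Intervocalic Voicing: [fipobufi] → [fibobufi]
  4 Apocope: [fibobufi] → [fibobuf]
  5 Geminate Reduction: no change — [fibobuf]

[fedebem], [asipgav], [fibobuf]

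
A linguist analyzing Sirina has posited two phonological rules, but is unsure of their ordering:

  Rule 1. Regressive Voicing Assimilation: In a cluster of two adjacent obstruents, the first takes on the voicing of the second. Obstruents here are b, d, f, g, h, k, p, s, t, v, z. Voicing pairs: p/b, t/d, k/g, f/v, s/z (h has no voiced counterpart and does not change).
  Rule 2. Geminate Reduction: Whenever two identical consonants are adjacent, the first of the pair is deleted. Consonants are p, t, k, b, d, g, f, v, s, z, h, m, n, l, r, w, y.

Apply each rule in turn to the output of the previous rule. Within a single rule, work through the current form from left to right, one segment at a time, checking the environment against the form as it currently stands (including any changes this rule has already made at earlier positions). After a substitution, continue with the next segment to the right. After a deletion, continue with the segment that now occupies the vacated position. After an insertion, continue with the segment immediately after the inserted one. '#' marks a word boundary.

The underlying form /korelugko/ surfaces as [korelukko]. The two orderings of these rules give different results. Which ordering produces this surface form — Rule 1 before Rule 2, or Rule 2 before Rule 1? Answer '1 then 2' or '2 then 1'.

Order 1 then 2:
  1 Regressive Voicing Assimilation: [korelugko] → [korelukko]
  2 Geminate Reduction: [korelukko] → [koreluko]
  result: [koreluko]
Order 2 then 1:
  2 Geminate Reduction: no change — [korelugko]
  1 Regressive Voicing Assimilation: [korelugko] → [korelukko]
  result: [korelukko]

2 then 1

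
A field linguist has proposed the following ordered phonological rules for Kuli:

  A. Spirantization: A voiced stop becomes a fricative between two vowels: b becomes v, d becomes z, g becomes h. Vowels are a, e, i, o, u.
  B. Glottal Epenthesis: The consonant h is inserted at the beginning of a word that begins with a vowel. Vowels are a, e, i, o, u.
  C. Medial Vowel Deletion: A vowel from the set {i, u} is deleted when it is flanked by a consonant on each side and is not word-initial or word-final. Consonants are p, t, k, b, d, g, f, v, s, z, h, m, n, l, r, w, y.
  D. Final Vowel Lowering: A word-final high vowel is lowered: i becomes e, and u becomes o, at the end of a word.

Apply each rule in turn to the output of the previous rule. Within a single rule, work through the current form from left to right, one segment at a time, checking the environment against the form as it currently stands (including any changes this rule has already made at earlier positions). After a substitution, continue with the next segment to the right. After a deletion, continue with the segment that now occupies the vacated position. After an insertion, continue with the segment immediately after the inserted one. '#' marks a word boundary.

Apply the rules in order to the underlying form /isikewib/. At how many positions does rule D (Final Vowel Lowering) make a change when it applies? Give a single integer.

0

A Spirantization: no change — [isikewib]
B Glottal Epenthesis: [isikewib] → [hisikewib]
C Medial Vowel Deletion: [hisikewib] → [hskewb]
D Final Vowel Lowering: no change — [hskewb]
Rule D changed 0 position(s).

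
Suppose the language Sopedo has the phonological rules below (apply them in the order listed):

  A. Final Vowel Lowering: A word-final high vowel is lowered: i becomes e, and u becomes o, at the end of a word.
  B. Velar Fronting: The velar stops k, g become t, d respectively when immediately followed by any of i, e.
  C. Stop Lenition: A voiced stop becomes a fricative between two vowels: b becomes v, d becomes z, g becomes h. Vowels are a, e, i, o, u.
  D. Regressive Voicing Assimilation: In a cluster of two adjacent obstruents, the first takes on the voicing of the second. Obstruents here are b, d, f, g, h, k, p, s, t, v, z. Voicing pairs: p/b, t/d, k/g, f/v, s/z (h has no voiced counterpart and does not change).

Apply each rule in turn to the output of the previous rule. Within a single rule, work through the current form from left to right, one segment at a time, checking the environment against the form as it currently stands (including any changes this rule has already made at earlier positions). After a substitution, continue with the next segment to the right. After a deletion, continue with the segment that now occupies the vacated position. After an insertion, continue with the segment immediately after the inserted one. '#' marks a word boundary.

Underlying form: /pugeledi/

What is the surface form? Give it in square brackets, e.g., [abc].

[puzeleze]

A Final Vowel Lowering: [pugeledi] → [pugelede]
B Velar Fronting: [pugelede] → [pudelede]
C Stop Lenition: [pudelede] → [puzeleze]
D Regressive Voicing Assimilation: no change — [puzeleze]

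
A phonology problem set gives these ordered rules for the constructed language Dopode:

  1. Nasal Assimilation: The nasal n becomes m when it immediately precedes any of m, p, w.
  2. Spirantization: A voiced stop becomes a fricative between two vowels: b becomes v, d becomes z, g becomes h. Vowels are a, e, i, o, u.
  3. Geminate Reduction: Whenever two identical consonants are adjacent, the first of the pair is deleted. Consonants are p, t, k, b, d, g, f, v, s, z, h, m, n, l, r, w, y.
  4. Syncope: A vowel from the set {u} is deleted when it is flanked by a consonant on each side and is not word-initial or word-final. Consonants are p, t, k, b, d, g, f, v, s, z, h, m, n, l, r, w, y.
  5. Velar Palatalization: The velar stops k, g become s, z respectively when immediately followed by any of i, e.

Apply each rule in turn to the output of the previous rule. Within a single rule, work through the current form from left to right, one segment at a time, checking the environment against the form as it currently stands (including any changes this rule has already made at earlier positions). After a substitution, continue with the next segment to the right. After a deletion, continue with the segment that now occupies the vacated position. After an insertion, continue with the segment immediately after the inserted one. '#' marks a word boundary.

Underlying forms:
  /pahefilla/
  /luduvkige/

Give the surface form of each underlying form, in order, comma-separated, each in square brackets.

[pahefila], [lzvsihe]

/pahefilla/:
  1 Nasal Assimilation: no change — [pahefilla]
  2 Spirantization: no change — [pahefilla]
  3 Geminate Reduction: [pahefilla] → [pahefila]
  4 Syncope: no change — [pahefila]
  5 Velar Palatalization: no change — [pahefila]
/luduvkige/:
  1 Nasal Assimilation: no change — [luduvkige]
  2 Spirantization: [luduvkige] → [luzuvkihe]
  3 Geminate Reduction: no change — [luzuvkihe]
  4 Syncope: [luzuvkihe] → [lzvkihe]
  5 Velar Palatalization: [lzvkihe] → [lzvsihe]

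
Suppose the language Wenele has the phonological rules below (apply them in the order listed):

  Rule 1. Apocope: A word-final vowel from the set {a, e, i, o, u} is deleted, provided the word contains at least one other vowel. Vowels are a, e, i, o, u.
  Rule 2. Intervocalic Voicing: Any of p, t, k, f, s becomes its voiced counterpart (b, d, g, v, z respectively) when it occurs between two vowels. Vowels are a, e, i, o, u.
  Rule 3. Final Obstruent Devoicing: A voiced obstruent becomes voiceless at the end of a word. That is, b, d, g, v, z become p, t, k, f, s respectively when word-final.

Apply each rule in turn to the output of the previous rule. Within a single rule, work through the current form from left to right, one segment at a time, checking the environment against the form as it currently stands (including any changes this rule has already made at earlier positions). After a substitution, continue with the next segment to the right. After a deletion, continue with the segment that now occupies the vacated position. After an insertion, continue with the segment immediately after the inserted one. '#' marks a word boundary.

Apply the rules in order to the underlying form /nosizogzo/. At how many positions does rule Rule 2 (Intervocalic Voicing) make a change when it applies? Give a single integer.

1

Rule 1 Apocope: [nosizogzo] → [nosizogz]
Rule 2 Intervocalic Voicing: [nosizogz] → [nozizogz]
Rule 3 Final Obstruent Devoicing: [nozizogz] → [nozizogs]
Rule Rule 2 changed 1 position(s).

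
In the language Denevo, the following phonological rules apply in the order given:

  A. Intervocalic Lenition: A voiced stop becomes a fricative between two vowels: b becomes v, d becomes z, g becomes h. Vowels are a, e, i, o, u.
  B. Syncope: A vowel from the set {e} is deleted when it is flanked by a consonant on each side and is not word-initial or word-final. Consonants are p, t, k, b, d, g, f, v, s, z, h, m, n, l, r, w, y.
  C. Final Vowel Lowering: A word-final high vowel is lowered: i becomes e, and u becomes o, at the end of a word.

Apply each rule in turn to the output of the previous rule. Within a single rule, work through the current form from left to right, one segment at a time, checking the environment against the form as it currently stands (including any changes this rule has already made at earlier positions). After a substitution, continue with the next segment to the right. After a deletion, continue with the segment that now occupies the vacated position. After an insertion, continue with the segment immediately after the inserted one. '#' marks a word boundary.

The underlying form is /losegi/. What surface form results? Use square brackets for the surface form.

[loshe]

A Intervocalic Lenition: [losegi] → [losehi]
B Syncope: [losehi] → [loshi]
C Final Vowel Lowering: [loshi] → [loshe]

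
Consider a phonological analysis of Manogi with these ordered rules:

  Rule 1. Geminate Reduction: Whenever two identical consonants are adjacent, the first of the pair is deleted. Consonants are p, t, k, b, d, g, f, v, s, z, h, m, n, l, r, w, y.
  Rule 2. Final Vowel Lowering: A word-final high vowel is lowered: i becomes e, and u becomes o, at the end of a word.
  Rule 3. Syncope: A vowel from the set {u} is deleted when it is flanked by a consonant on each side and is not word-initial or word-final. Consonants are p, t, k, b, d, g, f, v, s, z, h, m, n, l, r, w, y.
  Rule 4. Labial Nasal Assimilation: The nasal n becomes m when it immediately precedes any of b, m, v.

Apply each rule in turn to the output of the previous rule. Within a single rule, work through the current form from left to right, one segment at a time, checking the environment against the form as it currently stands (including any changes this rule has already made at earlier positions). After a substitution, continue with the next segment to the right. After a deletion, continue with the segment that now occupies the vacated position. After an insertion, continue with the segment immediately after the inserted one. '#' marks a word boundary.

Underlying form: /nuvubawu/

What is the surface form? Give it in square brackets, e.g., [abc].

Rule 1 Geminate Reduction: no change — [nuvubawu]
Rule 2 Final Vowel Lowering: [nuvubawu] → [nuvubawo]
Rule 3 Syncope: [nuvubawo] → [nvbawo]
Rule 4 Labial Nasal Assimilation: [nvbawo] → [mvbawo]

[mvbawo]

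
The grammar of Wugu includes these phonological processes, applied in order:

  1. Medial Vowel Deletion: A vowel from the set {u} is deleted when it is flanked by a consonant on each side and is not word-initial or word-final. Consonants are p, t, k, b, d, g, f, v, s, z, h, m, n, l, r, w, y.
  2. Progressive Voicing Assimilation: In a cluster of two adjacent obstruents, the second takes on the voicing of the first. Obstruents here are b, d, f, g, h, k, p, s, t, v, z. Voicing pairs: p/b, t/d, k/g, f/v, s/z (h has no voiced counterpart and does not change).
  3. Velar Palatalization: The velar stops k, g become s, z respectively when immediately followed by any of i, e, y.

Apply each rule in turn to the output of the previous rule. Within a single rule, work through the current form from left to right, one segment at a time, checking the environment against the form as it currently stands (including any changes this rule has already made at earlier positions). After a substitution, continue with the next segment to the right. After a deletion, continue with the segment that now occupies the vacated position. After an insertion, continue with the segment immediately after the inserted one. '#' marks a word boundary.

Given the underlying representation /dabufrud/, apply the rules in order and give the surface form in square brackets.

1 Medial Vowel Deletion: [dabufrud] → [dabfrd]
2 Progressive Voicing Assimilation: [dabfrd] → [dabvrd]
3 Velar Palatalization: no change — [dabvrd]

[dabvrd]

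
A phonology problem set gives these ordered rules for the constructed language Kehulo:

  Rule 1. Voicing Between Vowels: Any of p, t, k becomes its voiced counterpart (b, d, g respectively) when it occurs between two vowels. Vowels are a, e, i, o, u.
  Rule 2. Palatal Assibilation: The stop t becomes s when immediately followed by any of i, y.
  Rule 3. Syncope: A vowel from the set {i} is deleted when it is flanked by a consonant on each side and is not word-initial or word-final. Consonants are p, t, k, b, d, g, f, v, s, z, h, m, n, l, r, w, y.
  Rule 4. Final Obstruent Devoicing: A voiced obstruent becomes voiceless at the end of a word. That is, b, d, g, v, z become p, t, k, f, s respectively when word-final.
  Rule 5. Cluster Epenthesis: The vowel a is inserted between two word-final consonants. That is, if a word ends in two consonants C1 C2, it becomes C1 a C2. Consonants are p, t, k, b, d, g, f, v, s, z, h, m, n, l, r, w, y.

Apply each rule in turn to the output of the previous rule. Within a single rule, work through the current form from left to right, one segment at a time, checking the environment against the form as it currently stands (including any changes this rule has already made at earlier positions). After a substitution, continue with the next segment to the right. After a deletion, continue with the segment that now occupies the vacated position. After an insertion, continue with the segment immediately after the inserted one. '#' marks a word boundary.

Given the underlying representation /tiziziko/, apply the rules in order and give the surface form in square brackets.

[szzgo]

Rule 1 Voicing Between Vowels: [tiziziko] → [tizizigo]
Rule 2 Palatal Assibilation: [tizizigo] → [sizizigo]
Rule 3 Syncope: [sizizigo] → [szzgo]
Rule 4 Final Obstruent Devoicing: no change — [szzgo]
Rule 5 Cluster Epenthesis: no change — [szzgo]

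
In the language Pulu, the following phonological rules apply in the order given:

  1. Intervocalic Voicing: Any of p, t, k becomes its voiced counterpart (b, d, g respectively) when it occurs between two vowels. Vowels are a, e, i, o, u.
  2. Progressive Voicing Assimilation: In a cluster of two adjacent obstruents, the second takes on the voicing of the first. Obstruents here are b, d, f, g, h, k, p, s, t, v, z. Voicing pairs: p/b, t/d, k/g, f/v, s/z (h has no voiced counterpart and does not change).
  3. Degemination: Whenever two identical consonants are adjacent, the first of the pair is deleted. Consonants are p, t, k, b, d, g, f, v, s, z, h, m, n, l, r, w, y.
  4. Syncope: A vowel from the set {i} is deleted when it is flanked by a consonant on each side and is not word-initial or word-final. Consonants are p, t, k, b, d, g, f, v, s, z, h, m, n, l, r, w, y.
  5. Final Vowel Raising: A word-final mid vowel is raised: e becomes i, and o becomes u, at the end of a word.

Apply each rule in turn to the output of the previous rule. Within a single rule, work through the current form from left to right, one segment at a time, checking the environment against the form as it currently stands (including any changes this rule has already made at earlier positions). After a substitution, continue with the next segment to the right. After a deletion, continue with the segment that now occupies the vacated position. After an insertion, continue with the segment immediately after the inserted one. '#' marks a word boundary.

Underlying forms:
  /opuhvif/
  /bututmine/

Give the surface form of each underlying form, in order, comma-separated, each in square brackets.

/opuhvif/:
  1 Intervocalic Voicing: [opuhvif] → [obuhvif]
  2 Progressive Voicing Assimilation: [obuhvif] → [obuhfif]
  3 Degemination: no change — [obuhfif]
  4 Syncope: [obuhfif] → [obuhff]
  5 Final Vowel Raising: no change — [obuhff]
/bututmine/:
  1 Intervocalic Voicing: [bututmine] → [budutmine]
  2 Progressive Voicing Assimilation: no change — [budutmine]
  3 Degemination: no change — [budutmine]
  4 Syncope: [budutmine] → [budutmne]
  5 Final Vowel Raising: [budutmne] → [budutmni]

[obuhff], [budutmni]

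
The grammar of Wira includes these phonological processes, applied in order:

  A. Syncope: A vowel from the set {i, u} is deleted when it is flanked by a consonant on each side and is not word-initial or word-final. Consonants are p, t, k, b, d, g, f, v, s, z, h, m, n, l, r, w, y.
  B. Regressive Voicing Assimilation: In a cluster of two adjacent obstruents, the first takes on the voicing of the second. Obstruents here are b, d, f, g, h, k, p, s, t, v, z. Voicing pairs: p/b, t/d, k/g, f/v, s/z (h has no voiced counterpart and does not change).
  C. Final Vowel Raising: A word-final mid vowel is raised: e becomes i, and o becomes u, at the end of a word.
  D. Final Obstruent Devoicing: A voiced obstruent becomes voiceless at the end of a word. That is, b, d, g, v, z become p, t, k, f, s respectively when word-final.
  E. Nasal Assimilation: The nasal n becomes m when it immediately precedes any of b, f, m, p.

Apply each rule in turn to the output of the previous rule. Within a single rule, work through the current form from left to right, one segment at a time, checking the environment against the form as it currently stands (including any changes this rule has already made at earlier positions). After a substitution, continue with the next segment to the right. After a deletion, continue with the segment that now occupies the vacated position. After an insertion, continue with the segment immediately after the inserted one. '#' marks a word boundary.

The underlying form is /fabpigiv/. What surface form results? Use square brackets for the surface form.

[fapbgf]

A Syncope: [fabpigiv] → [fabpgv]
B Regressive Voicing Assimilation: [fabpgv] → [fapbgv]
C Final Vowel Raising: no change — [fapbgv]
D Final Obstruent Devoicing: [fapbgv] → [fapbgf]
E Nasal Assimilation: no change — [fapbgf]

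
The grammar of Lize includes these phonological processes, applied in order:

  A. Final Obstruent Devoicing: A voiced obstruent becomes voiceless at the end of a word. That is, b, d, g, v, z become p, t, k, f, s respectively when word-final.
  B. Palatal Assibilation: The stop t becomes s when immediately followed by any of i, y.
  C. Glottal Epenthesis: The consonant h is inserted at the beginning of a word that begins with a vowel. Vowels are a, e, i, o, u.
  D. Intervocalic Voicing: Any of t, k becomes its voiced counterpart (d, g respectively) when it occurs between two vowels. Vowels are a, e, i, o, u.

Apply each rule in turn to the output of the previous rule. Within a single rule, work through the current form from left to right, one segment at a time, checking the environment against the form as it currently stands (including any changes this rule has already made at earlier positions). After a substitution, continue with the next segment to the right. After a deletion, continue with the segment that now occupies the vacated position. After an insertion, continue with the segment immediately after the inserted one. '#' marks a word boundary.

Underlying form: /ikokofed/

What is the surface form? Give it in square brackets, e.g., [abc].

A Final Obstruent Devoicing: [ikokofed] → [ikokofet]
B Palatal Assibilation: no change — [ikokofet]
C Glottal Epenthesis: [ikokofet] → [hikokofet]
D Intervocalic Voicing: [hikokofet] → [higogofet]

[higogofet]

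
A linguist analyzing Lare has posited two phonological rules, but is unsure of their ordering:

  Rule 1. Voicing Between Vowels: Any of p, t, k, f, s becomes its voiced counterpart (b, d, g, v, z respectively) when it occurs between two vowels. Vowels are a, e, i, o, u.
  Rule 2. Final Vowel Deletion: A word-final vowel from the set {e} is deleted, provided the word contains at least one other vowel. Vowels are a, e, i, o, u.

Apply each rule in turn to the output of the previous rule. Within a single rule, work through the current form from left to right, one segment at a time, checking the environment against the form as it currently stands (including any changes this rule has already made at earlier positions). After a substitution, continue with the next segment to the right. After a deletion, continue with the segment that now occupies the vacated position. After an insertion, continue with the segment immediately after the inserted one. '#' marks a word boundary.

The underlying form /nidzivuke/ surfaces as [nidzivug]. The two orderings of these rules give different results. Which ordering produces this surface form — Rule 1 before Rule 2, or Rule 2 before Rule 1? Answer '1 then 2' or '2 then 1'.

Order 1 then 2:
  1 Voicing Between Vowels: [nidzivuke] → [nidzivuge]
  2 Final Vowel Deletion: [nidzivuge] → [nidzivug]
  result: [nidzivug]
Order 2 then 1:
  2 Final Vowel Deletion: [nidzivuke] → [nidzivuk]
  1 Voicing Between Vowels: no change — [nidzivuk]
  result: [nidzivuk]

1 then 2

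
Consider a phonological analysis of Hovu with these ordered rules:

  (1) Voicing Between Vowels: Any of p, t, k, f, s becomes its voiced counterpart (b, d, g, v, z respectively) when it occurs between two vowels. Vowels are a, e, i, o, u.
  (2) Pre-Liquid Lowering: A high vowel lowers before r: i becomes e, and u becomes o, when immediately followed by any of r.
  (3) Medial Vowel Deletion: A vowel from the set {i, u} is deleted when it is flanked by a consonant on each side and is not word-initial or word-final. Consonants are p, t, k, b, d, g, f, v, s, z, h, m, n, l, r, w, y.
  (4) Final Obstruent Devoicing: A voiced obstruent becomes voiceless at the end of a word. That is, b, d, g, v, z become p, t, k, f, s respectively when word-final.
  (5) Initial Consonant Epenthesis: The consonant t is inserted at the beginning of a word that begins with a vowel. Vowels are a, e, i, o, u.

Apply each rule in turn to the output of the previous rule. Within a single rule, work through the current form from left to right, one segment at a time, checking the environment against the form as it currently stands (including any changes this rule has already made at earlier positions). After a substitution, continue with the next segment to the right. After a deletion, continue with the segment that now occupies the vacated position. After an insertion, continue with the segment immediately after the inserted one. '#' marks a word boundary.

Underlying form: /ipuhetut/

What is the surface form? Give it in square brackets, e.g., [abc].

(1) Voicing Between Vowels: [ipuhetut] → [ibuhedut]
(2) Pre-Liquid Lowering: no change — [ibuhedut]
(3) Medial Vowel Deletion: [ibuhedut] → [ibhedt]
(4) Final Obstruent Devoicing: no change — [ibhedt]
(5) Initial Consonant Epenthesis: [ibhedt] → [tibhedt]

[tibhedt]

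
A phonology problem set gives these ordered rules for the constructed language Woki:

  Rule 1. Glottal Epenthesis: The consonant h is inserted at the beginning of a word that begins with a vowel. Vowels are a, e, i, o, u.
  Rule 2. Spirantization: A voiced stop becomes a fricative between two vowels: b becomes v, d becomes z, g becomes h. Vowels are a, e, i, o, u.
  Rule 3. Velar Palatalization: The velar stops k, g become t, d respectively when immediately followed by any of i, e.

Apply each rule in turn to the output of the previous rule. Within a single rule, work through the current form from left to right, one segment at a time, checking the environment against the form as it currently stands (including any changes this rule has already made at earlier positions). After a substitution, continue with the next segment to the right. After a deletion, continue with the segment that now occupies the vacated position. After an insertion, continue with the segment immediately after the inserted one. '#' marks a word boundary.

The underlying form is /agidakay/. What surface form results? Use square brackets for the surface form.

Rule 1 Glottal Epenthesis: [agidakay] → [hagidakay]
Rule 2 Spirantization: [hagidakay] → [hahizakay]
Rule 3 Velar Palatalization: no change — [hahizakay]

[hahizakay]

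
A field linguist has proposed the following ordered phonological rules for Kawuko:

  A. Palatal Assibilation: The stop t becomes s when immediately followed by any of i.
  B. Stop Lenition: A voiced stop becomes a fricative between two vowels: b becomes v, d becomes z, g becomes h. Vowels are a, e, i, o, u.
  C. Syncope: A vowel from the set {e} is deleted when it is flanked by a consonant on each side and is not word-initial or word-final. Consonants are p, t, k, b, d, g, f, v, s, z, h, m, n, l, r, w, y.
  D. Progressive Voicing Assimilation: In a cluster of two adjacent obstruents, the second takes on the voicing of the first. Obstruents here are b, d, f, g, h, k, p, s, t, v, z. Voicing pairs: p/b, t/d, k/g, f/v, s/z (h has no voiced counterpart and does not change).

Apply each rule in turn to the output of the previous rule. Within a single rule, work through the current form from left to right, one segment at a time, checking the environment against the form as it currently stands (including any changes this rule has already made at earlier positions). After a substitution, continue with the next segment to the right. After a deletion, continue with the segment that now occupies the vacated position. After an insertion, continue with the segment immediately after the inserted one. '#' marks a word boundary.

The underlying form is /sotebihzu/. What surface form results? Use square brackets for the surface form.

A Palatal Assibilation: no change — [sotebihzu]
B Stop Lenition: [sotebihzu] → [sotevihzu]
C Syncope: [sotevihzu] → [sotvihzu]
D Progressive Voicing Assimilation: [sotvihzu] → [sotfihsu]

[sotfihsu]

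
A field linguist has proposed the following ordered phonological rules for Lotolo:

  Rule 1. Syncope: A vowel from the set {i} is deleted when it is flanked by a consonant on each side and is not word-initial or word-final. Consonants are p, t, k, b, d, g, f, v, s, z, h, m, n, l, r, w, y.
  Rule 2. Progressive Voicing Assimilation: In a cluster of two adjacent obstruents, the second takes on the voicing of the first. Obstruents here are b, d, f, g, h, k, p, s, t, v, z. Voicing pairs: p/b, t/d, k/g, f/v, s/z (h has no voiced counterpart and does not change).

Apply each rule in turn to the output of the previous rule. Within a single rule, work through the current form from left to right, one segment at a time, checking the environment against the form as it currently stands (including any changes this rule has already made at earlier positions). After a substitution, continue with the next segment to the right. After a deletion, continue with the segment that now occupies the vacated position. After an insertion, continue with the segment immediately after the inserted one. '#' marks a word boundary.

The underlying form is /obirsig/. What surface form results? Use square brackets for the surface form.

[obrsk]

Rule 1 Syncope: [obirsig] → [obrsg]
Rule 2 Progressive Voicing Assimilation: [obrsg] → [obrsk]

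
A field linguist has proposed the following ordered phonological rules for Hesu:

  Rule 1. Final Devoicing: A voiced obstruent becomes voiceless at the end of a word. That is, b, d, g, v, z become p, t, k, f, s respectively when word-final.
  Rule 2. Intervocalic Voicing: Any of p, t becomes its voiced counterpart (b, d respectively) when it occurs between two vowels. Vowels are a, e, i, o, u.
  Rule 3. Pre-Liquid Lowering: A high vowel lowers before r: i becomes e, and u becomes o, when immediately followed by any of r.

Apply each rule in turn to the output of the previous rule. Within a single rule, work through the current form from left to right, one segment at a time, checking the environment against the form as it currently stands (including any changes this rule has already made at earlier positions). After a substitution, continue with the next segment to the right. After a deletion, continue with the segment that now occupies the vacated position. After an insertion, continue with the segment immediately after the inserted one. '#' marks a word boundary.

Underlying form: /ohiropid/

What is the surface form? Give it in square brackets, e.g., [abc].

Rule 1 Final Devoicing: [ohiropid] → [ohiropit]
Rule 2 Intervocalic Voicing: [ohiropit] → [ohirobit]
Rule 3 Pre-Liquid Lowering: [ohirobit] → [oherobit]

[oherobit]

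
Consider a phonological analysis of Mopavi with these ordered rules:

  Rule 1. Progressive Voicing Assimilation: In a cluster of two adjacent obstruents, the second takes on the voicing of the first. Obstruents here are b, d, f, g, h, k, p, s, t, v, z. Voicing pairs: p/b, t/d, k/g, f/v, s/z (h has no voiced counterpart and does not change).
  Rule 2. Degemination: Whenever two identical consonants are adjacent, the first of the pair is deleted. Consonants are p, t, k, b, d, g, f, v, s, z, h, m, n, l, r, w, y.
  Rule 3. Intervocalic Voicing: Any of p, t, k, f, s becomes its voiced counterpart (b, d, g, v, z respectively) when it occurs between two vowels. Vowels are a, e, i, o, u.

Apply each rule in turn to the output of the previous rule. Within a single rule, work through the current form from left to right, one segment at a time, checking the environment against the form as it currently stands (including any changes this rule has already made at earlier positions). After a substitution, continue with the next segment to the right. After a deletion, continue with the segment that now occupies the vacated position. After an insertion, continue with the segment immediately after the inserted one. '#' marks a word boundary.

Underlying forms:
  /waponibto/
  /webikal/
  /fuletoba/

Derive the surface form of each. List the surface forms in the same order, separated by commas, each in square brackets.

[wabonibdo], [webigal], [fuledoba]

/waponibto/:
  Rule 1 Progressive Voicing Assimilation: [waponibto] → [waponibdo]
  Rule 2 Degemination: no change — [waponibdo]
  Rule 3 Intervocalic Voicing: [waponibdo] → [wabonibdo]
/webikal/:
  Rule 1 Progressive Voicing Assimilation: no change — [webikal]
  Rule 2 Degemination: no change — [webikal]
  Rule 3 Intervocalic Voicing: [webikal] → [webigal]
/fuletoba/:
  Rule 1 Progressive Voicing Assimilation: no change — [fuletoba]
  Rule 2 Degemination: no change — [fuletoba]
  Rule 3 Intervocalic Voicing: [fuletoba] → [fuledoba]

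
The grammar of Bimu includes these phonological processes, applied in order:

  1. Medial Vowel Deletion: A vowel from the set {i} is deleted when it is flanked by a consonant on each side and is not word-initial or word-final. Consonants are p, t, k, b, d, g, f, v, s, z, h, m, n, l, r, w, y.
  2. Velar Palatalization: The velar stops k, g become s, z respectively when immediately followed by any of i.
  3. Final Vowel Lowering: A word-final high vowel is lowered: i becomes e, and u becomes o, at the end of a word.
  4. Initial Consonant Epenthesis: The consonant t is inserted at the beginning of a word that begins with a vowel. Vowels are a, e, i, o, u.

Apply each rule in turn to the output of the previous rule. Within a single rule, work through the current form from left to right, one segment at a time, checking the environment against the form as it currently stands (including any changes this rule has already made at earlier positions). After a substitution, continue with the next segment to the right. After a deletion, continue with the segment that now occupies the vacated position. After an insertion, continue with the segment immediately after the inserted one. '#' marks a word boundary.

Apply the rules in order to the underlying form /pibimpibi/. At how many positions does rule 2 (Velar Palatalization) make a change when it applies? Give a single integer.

1 Medial Vowel Deletion: [pibimpibi] → [pbmpbi]
2 Velar Palatalization: no change — [pbmpbi]
3 Final Vowel Lowering: [pbmpbi] → [pbmpbe]
4 Initial Consonant Epenthesis: no change — [pbmpbe]
Rule 2 changed 0 position(s).

0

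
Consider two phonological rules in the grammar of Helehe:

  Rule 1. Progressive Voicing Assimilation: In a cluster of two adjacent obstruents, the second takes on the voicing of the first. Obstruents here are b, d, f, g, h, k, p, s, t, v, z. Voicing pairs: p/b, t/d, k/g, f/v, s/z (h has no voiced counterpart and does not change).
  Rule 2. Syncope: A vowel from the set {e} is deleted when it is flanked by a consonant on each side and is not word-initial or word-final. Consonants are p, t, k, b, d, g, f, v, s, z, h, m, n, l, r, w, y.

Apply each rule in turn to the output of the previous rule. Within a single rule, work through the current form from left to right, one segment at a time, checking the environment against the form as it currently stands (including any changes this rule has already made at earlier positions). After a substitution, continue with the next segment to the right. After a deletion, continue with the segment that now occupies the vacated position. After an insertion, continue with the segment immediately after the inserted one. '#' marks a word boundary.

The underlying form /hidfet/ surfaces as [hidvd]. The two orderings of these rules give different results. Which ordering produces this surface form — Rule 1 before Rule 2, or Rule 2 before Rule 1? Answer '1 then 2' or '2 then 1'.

Order 1 then 2:
  1 Progressive Voicing Assimilation: [hidfet] → [hidvet]
  2 Syncope: [hidvet] → [hidvt]
  result: [hidvt]
Order 2 then 1:
  2 Syncope: [hidfet] → [hidft]
  1 Progressive Voicing Assimilation: [hidft] → [hidvd]
  result: [hidvd]

2 then 1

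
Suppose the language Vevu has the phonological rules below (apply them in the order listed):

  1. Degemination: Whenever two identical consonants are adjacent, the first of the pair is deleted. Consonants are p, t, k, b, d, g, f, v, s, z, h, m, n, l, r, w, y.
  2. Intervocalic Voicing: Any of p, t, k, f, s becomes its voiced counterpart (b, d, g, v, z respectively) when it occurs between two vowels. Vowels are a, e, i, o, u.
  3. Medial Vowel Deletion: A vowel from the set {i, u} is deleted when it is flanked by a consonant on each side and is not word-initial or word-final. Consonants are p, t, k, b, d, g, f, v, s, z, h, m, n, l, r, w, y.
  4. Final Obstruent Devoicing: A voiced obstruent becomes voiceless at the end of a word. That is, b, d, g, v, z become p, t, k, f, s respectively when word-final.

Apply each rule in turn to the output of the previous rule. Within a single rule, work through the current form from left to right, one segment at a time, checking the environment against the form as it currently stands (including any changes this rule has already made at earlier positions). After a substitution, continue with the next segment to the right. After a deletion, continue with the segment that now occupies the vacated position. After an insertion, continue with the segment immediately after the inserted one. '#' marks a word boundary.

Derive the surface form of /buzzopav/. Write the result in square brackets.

[bzobaf]

1 Degemination: [buzzopav] → [buzopav]
2 Intervocalic Voicing: [buzopav] → [buzobav]
3 Medial Vowel Deletion: [buzobav] → [bzobav]
4 Final Obstruent Devoicing: [bzobav] → [bzobaf]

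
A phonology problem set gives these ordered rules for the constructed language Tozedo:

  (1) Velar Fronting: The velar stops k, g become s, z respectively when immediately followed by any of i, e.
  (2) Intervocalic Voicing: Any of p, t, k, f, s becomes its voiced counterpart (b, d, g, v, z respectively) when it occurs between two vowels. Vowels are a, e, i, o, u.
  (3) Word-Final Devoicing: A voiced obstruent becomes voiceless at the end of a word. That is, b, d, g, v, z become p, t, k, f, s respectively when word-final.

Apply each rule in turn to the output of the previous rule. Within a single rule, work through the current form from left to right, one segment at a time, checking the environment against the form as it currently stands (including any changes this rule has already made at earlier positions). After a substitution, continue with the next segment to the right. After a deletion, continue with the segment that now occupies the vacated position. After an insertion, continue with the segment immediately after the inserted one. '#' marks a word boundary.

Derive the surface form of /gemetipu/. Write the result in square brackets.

(1) Velar Fronting: [gemetipu] → [zemetipu]
(2) Intervocalic Voicing: [zemetipu] → [zemedibu]
(3) Word-Final Devoicing: no change — [zemedibu]

[zemedibu]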